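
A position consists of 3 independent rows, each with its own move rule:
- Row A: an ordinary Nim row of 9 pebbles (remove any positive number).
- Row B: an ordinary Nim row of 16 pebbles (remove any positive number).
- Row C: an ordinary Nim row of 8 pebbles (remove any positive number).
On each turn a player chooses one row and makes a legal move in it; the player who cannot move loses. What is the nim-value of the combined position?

17

Row A is a plain Nim row of size 9, so its Grundy value is 9.
Row B is a plain Nim row of size 16, so its Grundy value is 16.
Row C is a plain Nim row of size 8, so its Grundy value is 8.
By the Sprague-Grundy theorem, the Grundy value of a sum of independent games is the XOR of the component values.
Combined value = 9 ⊕ 16 ⊕ 8 = 17.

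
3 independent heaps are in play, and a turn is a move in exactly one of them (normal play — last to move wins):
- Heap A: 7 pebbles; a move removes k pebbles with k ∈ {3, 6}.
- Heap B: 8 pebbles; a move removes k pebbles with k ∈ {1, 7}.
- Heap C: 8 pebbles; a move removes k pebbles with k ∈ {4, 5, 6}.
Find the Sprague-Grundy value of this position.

Grundy values for heap A (subtraction set {3, 6}):
g(0) = mex{} = 0
g(1) = mex{} = 0
g(2) = mex{} = 0
g(3) = mex{0} = 1
g(4) = mex{0} = 1
g(5) = mex{0} = 1
g(6) = mex{0,1} = 2
g(7) = mex{0,1} = 2
So g(7) = 2.
Build the Grundy sequence for heap B with g(k) = mex{g(k−s) : s ∈ {1, 7}, s ≤ k}:
k:     0  1  2  3  4  5  6  7  8
g(k):  0  1  0  1  0  1  0  1  0
So g(8) = 0.
Build the Grundy sequence for heap C with g(k) = mex{g(k−s) : s ∈ {4, 5, 6}, s ≤ k}:
k:     0  1  2  3  4  5  6  7  8
g(k):  0  0  0  0  1  1  1  1  2
So g(8) = 2.
By the Sprague-Grundy theorem, the Grundy value of a sum of independent games is the XOR of the component values.
Combined value = 2 ⊕ 0 ⊕ 2 = 0.

0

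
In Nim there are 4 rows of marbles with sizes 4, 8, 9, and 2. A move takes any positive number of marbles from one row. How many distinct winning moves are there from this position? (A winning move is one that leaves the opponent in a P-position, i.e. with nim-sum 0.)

Nim-sum: 4 ⊕ 8 ⊕ 9 ⊕ 2 = 7.
The overall nim-sum is X = 7. A row of size p has a winning move iff p XOR X < p (reduce it to p XOR X).
  4: 4 XOR 7 = 3 < 4 — winning move (to 3).
  8: 8 XOR 7 = 15 ≥ 8 — no move.
  9: 9 XOR 7 = 14 ≥ 9 — no move.
  2: 2 XOR 7 = 5 ≥ 2 — no move.
That gives 1 winning move.

1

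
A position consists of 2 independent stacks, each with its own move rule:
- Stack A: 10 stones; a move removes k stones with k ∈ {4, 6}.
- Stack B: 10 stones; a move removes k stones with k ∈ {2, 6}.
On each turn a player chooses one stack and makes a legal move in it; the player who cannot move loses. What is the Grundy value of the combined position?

1

For stack A, compute g(0), g(1), … with moves {4, 6}:
k:     0  1  2  3  4  5  6  7  8  9 10
g(k):  0  0  0  0  1  1  1  1  2  2  0
So g(10) = 0.
For stack B, compute g(0), g(1), … with moves {2, 6}:
g(0) = mex{} = 0
g(1) = mex{} = 0
g(2) = mex{0} = 1
g(3) = mex{0} = 1
g(4) = mex{1} = 0
g(5) = mex{1} = 0
g(6) = mex{0} = 1
g(7) = mex{0} = 1
g(8) = mex{1} = 0
g(9) = mex{1} = 0
g(10) = mex{0} = 1
So g(10) = 1.
The value of a disjunctive sum is the nim-sum of the parts.
Combined value = 0 XOR 1 = 1.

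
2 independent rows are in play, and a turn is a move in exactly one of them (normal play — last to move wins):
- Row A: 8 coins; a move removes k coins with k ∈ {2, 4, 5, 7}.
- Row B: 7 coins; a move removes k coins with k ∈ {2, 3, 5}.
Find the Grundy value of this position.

Grundy values for row A (subtraction set {2, 4, 5, 7}):
g(0) = mex{} = 0
g(1) = mex{} = 0
g(2) = mex{0} = 1
g(3) = mex{0} = 1
g(4) = mex{0,1} = 2
g(5) = mex{0,1} = 2
g(6) = mex{0,1,2} = 3
g(7) = mex{0,1,2} = 3
g(8) = mex{0,1,2,3} = 4
So g(8) = 4.
Grundy values for row B (subtraction set {2, 3, 5}):
g(0) = mex{} = 0
g(1) = mex{} = 0
g(2) = mex{0} = 1
g(3) = mex{0} = 1
g(4) = mex{0,1} = 2
g(5) = mex{0,1} = 2
g(6) = mex{0,1,2} = 3
g(7) = mex{1,2} = 0
So g(7) = 0.
By the Sprague-Grundy theorem, the Grundy value of a sum of independent games is the XOR of the component values.
Combined value = 4 XOR 0 = 4.

4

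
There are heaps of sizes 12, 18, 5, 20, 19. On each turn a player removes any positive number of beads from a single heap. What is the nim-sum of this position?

28

Compute the nim-sum pairwise:
12 XOR 18 = 30
30 XOR 5 = 27
27 XOR 20 = 15
15 XOR 19 = 28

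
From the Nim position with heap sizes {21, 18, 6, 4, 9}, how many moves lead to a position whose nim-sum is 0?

Nim-sum: 21 ^ 18 ^ 6 ^ 4 ^ 9 = 12.
The overall nim-sum is X = 12. A heap of size p has a winning move iff p XOR X < p (reduce it to p XOR X).
  21: 21 XOR 12 = 25 ≥ 21 — no move.
  18: 18 XOR 12 = 30 ≥ 18 — no move.
  6: 6 XOR 12 = 10 ≥ 6 — no move.
  4: 4 XOR 12 = 8 ≥ 4 — no move.
  9: 9 XOR 12 = 5 < 9 — winning move (to 5).
That gives 1 winning move.

1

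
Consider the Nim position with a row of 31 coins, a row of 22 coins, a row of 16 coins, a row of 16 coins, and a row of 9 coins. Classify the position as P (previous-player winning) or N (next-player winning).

Nim-sum: 31 XOR 22 XOR 16 XOR 16 XOR 9 = 0.
The nim-sum is 0, so this is a P-position: the player to move is in a losing position under optimal play.

P-position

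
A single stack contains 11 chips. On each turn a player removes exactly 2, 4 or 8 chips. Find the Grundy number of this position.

2

Compute g(0), g(1), … for moves {2, 4, 8}:
g(0) = mex{} = 0
g(1) = mex{} = 0
g(2) = mex{0} = 1
g(3) = mex{0} = 1
g(4) = mex{0,1} = 2
g(5) = mex{0,1} = 2
g(6) = mex{1,2} = 0
g(7) = mex{1,2} = 0
g(8) = mex{0,2} = 1
g(9) = mex{0,2} = 1
g(10) = mex{0,1} = 2
g(11) = mex{0,1} = 2
So g(11) = 2.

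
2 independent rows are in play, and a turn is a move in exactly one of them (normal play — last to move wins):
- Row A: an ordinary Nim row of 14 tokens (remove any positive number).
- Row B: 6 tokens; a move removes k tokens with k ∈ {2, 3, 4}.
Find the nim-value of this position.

Row A is a plain Nim row of size 14, so its Grundy value is 14.
Build the Grundy sequence for row B with g(k) = mex{g(k−s) : s ∈ {2, 3, 4}, s ≤ k}:
g(0) = mex{} = 0
g(1) = mex{} = 0
g(2) = mex{0} = 1
g(3) = mex{0} = 1
g(4) = mex{0,1} = 2
g(5) = mex{0,1} = 2
g(6) = mex{1,2} = 0
So g(6) = 0.
The value of a disjunctive sum is the nim-sum of the parts.
Combined value = 14 ⊕ 0 = 14.

14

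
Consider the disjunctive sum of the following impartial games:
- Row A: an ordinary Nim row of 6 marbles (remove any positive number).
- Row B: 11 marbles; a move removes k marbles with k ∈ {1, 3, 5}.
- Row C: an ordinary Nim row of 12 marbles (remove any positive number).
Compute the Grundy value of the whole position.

Row A is a plain Nim row of size 6, so its Grundy value is 6.
For row B, compute g(0), g(1), … with moves {1, 3, 5}:
g(0) = mex{} = 0
g(1) = mex{0} = 1
g(2) = mex{1} = 0
g(3) = mex{0} = 1
g(4) = mex{1} = 0
g(5) = mex{0} = 1
g(6) = mex{1} = 0
g(7) = mex{0} = 1
g(8) = mex{1} = 0
g(9) = mex{0} = 1
g(10) = mex{1} = 0
g(11) = mex{0} = 1
So g(11) = 1.
Row C is a plain Nim row of size 12, so its Grundy value is 12.
The value of a disjunctive sum is the nim-sum of the parts.
Combined value = 6 XOR 1 XOR 12 = 11.

11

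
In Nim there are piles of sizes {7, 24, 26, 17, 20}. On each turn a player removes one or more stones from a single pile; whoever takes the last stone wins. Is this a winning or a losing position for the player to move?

Losing position

Bitwise XOR of the heap sizes:
  00111  (7)
  11000  (24)
  11010  (26)
  10001  (17)
  10100  (20)
  -----
  00000  (0)
The nim-sum is 0, so this is a P-position: the player to move is in a losing position under optimal play.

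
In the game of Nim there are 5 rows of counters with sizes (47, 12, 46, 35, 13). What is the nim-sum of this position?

Write each in binary and XOR column by column:
  101111  (47)
  001100  (12)
  101110  (46)
  100011  (35)
  001101  (13)
  ------
  100011  (35)

35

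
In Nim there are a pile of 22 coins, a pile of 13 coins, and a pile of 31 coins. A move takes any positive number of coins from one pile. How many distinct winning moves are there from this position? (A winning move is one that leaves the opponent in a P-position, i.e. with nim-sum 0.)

Nim-sum: 22 ^ 13 ^ 31 = 4.
The overall nim-sum is X = 4. A pile of size p has a winning move iff p XOR X < p (reduce it to p XOR X).
  22: 22 XOR 4 = 18 < 22 — winning move (to 18).
  13: 13 XOR 4 = 9 < 13 — winning move (to 9).
  31: 31 XOR 4 = 27 < 31 — winning move (to 27).
That gives 3 winning moves.

3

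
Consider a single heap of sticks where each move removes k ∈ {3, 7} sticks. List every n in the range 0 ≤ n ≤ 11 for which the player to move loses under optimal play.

Grundy values for subtraction set {3, 7}:
g(0) = mex{} = 0
g(1) = mex{} = 0
g(2) = mex{} = 0
g(3) = mex{0} = 1
g(4) = mex{0} = 1
g(5) = mex{0} = 1
g(6) = mex{1} = 0
g(7) = mex{0,1} = 2
g(8) = mex{0,1} = 2
g(9) = mex{0} = 1
g(10) = mex{1,2} = 0
g(11) = mex{1,2} = 0
The P-positions (g = 0) in 0..11 are 0, 1, 2, 6, 10, 11.

0, 1, 2, 6, 10, 11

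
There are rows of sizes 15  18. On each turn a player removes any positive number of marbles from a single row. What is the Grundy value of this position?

29

Nim-sum: 15 ⊕ 18 = 29.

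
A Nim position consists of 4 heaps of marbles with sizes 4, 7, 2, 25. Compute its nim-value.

24

Write each in binary and XOR column by column:
  00100  (4)
  00111  (7)
  00010  (2)
  11001  (25)
  -----
  11000  (24)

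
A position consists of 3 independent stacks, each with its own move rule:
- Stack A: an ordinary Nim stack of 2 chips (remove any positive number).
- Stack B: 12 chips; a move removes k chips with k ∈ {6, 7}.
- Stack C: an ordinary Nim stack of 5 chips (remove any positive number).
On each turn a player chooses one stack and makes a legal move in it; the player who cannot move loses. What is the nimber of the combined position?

5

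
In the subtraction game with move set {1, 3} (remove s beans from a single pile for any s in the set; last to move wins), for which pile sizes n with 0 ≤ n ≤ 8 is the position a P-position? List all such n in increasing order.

0, 2, 4, 6, 8

Build the Grundy sequence with g(k) = mex{g(k−s) : s ∈ {1, 3}, s ≤ k}:
k:     0  1  2  3  4  5  6  7  8
g(k):  0  1  0  1  0  1  0  1  0
The P-positions (g = 0) in 0..8 are 0, 2, 4, 6, 8.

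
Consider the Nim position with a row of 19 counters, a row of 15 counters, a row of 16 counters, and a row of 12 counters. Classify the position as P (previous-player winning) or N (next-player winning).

P-position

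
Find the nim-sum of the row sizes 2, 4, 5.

Write each in binary and XOR column by column:
  010  (2)
  100  (4)
  101  (5)
  ---
  011  (3)

3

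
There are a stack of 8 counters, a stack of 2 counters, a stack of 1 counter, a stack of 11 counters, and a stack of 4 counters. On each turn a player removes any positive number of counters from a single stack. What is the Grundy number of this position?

4

Nim-sum: 8 XOR 2 XOR 1 XOR 11 XOR 4 = 4.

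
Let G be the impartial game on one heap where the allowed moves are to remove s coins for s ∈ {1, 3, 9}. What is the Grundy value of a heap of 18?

0

Compute g(0), g(1), … for moves {1, 3, 9}:
k:     0  1  2  3  4  5  6  7  8  9 10 11 12 13 14 15 16 17 18
g(k):  0  1  0  1  0  1  0  1  0  1  0  1  0  1  0  1  0  1  0
So g(18) = 0.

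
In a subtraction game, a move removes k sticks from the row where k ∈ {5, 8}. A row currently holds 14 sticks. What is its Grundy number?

0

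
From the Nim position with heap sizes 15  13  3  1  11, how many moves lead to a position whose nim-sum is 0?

3

Nim-sum: 15 ^ 13 ^ 3 ^ 1 ^ 11 = 11.
The overall nim-sum is X = 11. A heap of size p has a winning move iff p XOR X < p (reduce it to p XOR X).
  15: 15 XOR 11 = 4 < 15 — winning move (to 4).
  13: 13 XOR 11 = 6 < 13 — winning move (to 6).
  3: 3 XOR 11 = 8 ≥ 3 — no move.
  1: 1 XOR 11 = 10 ≥ 1 — no move.
  11: 11 XOR 11 = 0 < 11 — winning move (to 0).
That gives 3 winning moves.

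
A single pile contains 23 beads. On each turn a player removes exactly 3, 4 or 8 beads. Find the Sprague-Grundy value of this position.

Grundy values for subtraction set {3, 4, 8}:
k:     0  1  2  3  4  5  6  7  8  9 10 11 12 13 14 15 16 17 18 19 20 21 22 23
g(k):  0  0  0  1  1  1  2  0  2  3  1  3  0  0  0  1  1  1  2  0  2  3  1  3
So g(23) = 3.

3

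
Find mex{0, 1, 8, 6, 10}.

2

The values 0, 1 are all present; 2 is the first non-negative integer missing from the set.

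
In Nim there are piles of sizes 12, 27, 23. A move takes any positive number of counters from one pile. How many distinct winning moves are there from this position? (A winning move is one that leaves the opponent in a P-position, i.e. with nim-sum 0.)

Nim-sum: 12 XOR 27 XOR 23 = 0.
The nim-sum is already 0, so every move leaves a nonzero nim-sum — there are no winning moves.

0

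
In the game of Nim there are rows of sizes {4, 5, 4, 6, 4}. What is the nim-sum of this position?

Compute the nim-sum pairwise:
4 XOR 5 = 1
1 XOR 4 = 5
5 XOR 6 = 3
3 XOR 4 = 7

7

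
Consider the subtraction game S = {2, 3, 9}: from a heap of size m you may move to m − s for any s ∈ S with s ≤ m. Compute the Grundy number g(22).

Compute g(0), g(1), … for moves {2, 3, 9}:
k:     0  1  2  3  4  5  6  7  8  9 10 11 12 13 14 15 16 17 18 19 20 21 22
g(k):  0  0  1  1  2  0  0  1  1  2  2  0  0  1  1  2  0  0  1  1  2  2  0
So g(22) = 0.

0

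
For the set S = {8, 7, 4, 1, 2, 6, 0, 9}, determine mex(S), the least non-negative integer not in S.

3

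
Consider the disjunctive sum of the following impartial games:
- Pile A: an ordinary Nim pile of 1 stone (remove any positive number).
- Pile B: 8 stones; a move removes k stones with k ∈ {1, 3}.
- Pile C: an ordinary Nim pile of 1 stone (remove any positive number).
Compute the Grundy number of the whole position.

Pile A is a plain Nim pile of size 1, so its Grundy value is 1.
Build the Grundy sequence for pile B with g(k) = mex{g(k−s) : s ∈ {1, 3}, s ≤ k}:
g(0) = mex{} = 0
g(1) = mex{0} = 1
g(2) = mex{1} = 0
g(3) = mex{0} = 1
g(4) = mex{1} = 0
g(5) = mex{0} = 1
g(6) = mex{1} = 0
g(7) = mex{0} = 1
g(8) = mex{1} = 0
So g(8) = 0.
Pile C is a plain Nim pile of size 1, so its Grundy value is 1.
By the Sprague-Grundy theorem, the Grundy value of a sum of independent games is the XOR of the component values.
Combined value = 1 XOR 0 XOR 1 = 0.

0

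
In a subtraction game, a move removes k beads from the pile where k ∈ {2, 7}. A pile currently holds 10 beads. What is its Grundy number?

0

Grundy values for subtraction set {2, 7}:
k:     0  1  2  3  4  5  6  7  8  9 10
g(k):  0  0  1  1  0  0  1  1  2  0  0
So g(10) = 0.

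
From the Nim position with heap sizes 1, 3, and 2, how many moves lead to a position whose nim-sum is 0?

0

Nim-sum: 1 XOR 3 XOR 2 = 0.
The nim-sum is already 0, so every move leaves a nonzero nim-sum — there are no winning moves.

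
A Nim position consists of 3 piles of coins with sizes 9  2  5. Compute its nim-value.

14

Bitwise XOR of the heap sizes:
  1001  (9)
  0010  (2)
  0101  (5)
  ----
  1110  (14)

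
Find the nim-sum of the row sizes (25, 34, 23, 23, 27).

Nim-sum: 25 XOR 34 XOR 23 XOR 23 XOR 27 = 32.

32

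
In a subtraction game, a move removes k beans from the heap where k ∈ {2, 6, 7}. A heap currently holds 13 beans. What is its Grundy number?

0

Grundy values for subtraction set {2, 6, 7}:
g(0) = mex{} = 0
g(1) = mex{} = 0
g(2) = mex{0} = 1
g(3) = mex{0} = 1
g(4) = mex{1} = 0
g(5) = mex{1} = 0
g(6) = mex{0} = 1
g(7) = mex{0} = 1
g(8) = mex{0,1} = 2
g(9) = mex{1} = 0
g(10) = mex{0,1,2} = 3
g(11) = mex{0} = 1
g(12) = mex{0,1,3} = 2
g(13) = mex{1} = 0
So g(13) = 0.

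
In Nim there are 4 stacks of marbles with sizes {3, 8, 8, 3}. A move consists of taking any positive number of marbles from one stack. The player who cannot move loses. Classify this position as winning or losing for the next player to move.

Losing position

Compute the nim-sum pairwise:
3 XOR 8 = 11
11 XOR 8 = 3
3 XOR 3 = 0
The nim-sum is 0, so this is a P-position: the player to move is in a losing position under optimal play.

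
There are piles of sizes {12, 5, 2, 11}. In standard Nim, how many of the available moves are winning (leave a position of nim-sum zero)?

0

Nim-sum: 12 ⊕ 5 ⊕ 2 ⊕ 11 = 0.
The nim-sum is already 0, so every move leaves a nonzero nim-sum — there are no winning moves.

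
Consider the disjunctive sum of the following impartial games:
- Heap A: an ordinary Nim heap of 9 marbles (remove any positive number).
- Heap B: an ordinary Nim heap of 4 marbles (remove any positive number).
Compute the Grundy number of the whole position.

Heap A is a plain Nim heap of size 9, so its Grundy value is 9.
Heap B is a plain Nim heap of size 4, so its Grundy value is 4.
By the Sprague-Grundy theorem, the Grundy value of a sum of independent games is the XOR of the component values.
Combined value = 9 XOR 4 = 13.

13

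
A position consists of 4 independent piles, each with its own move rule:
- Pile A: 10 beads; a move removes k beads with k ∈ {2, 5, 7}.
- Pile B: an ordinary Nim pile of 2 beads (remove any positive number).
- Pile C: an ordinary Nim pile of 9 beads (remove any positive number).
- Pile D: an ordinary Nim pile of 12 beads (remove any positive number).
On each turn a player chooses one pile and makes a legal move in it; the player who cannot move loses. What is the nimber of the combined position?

Build the Grundy sequence for pile A with g(k) = mex{g(k−s) : s ∈ {2, 5, 7}, s ≤ k}:
k:     0  1  2  3  4  5  6  7  8  9 10
g(k):  0  0  1  1  0  2  1  3  2  2  0
So g(10) = 0.
Pile B is a plain Nim pile of size 2, so its Grundy value is 2.
Pile C is a plain Nim pile of size 9, so its Grundy value is 9.
Pile D is a plain Nim pile of size 12, so its Grundy value is 12.
By the Sprague-Grundy theorem, the Grundy value of a sum of independent games is the XOR of the component values.
Combined value = 0 XOR 2 XOR 9 XOR 12 = 7.

7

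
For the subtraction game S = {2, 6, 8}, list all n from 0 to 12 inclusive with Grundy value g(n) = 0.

0, 1, 4, 5

Compute g(0), g(1), … for moves {2, 6, 8}:
k:     0  1  2  3  4  5  6  7  8  9 10 11 12
g(k):  0  0  1  1  0  0  1  1  2  2  3  3  2
The P-positions (g = 0) in 0..12 are 0, 1, 4, 5.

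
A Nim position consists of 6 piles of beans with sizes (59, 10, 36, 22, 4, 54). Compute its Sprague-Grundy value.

Compute the nim-sum pairwise:
59 ⊕ 10 = 49
49 ⊕ 36 = 21
21 ⊕ 22 = 3
3 ⊕ 4 = 7
7 ⊕ 54 = 49

49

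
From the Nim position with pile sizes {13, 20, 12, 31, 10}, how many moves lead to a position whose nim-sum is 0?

0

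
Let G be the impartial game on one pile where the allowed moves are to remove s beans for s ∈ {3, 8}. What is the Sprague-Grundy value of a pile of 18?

Grundy values for subtraction set {3, 8}:
k:     0  1  2  3  4  5  6  7  8  9 10 11 12 13 14 15 16 17 18
g(k):  0  0  0  1  1  1  0  0  2  1  1  0  0  0  1  1  1  0  0
So g(18) = 0.

0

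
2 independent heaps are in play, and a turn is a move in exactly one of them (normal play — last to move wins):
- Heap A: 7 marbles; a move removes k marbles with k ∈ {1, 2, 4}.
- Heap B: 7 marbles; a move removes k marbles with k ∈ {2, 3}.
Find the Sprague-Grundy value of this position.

Grundy values for heap A (subtraction set {1, 2, 4}):
k:     0  1  2  3  4  5  6  7
g(k):  0  1  2  0  1  2  0  1
So g(7) = 1.
For heap B, compute g(0), g(1), … with moves {2, 3}:
g(0) = mex{} = 0
g(1) = mex{} = 0
g(2) = mex{0} = 1
g(3) = mex{0} = 1
g(4) = mex{0,1} = 2
g(5) = mex{1} = 0
g(6) = mex{1,2} = 0
g(7) = mex{0,2} = 1
So g(7) = 1.
The value of a disjunctive sum is the nim-sum of the parts.
Combined value = 1 XOR 1 = 0.

0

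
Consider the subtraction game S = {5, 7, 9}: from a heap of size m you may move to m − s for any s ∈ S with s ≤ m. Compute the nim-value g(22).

1

Grundy values for subtraction set {5, 7, 9}:
k:     0  1  2  3  4  5  6  7  8  9 10 11 12 13 14 15 16 17 18 19 20 21 22
g(k):  0  0  0  0  0  1  1  1  1  1  2  2  2  2  0  0  0  0  0  1  1  1  1
So g(22) = 1.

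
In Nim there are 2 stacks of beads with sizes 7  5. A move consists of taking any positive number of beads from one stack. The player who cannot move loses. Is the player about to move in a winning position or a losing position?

Nim-sum: 7 ⊕ 5 = 2.
The nim-sum is 2 ≠ 0, so this is an N-position: the player to move can win.

Winning position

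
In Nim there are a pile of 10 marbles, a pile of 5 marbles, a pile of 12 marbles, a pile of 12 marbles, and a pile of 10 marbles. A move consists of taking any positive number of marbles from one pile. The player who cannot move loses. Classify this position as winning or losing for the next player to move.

In binary:
  1010  (10)
  0101  (5)
  1100  (12)
  1100  (12)
  1010  (10)
  ----
  0101  (5)
The nim-sum is 5 ≠ 0, so this is an N-position: the player to move can win.

Winning position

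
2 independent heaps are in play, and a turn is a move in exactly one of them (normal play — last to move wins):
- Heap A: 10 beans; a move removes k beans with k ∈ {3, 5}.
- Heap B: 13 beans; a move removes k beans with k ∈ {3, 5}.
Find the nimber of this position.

Grundy values for heap A (subtraction set {3, 5}):
k:     0  1  2  3  4  5  6  7  8  9 10
g(k):  0  0  0  1  1  1  2  2  0  0  0
So g(10) = 0.
Grundy values for heap B (subtraction set {3, 5}):
g(0) = mex{} = 0
g(1) = mex{} = 0
g(2) = mex{} = 0
g(3) = mex{0} = 1
g(4) = mex{0} = 1
g(5) = mex{0} = 1
g(6) = mex{0,1} = 2
g(7) = mex{0,1} = 2
g(8) = mex{1} = 0
g(9) = mex{1,2} = 0
g(10) = mex{1,2} = 0
g(11) = mex{0,2} = 1
g(12) = mex{0,2} = 1
g(13) = mex{0} = 1
So g(13) = 1.
By the Sprague-Grundy theorem, the Grundy value of a sum of independent games is the XOR of the component values.
Combined value = 0 ⊕ 1 = 1.

1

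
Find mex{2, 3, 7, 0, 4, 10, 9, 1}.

5

The values 0, 1, 2, 3, 4 are all present; 5 is the first non-negative integer missing from the set.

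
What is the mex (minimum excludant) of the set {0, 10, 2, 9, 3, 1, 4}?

5

The values 0, 1, 2, 3, 4 are all present; 5 is the first non-negative integer missing from the set.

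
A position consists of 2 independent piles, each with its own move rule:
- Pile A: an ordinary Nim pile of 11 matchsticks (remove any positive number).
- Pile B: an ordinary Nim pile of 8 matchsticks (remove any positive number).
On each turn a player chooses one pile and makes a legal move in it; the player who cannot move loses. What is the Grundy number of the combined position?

3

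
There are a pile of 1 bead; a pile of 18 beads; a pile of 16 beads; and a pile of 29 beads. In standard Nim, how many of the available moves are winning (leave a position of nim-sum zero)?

3

Nim-sum: 1 ⊕ 18 ⊕ 16 ⊕ 29 = 30.
The overall nim-sum is X = 30. A pile of size p has a winning move iff p XOR X < p (reduce it to p XOR X).
  1: 1 XOR 30 = 31 ≥ 1 — no move.
  18: 18 XOR 30 = 12 < 18 — winning move (to 12).
  16: 16 XOR 30 = 14 < 16 — winning move (to 14).
  29: 29 XOR 30 = 3 < 29 — winning move (to 3).
That gives 3 winning moves.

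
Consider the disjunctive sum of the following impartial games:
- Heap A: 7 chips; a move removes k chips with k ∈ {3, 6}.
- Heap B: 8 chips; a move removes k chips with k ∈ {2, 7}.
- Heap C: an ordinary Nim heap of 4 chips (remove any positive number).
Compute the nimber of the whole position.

4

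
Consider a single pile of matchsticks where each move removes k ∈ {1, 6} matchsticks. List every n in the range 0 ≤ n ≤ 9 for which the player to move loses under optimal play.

0, 2, 4, 7, 9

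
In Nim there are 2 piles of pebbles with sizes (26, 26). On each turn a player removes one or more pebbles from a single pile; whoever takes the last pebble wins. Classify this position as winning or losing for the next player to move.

Losing position

Compute the nim-sum pairwise:
26 ⊕ 26 = 0
The nim-sum is 0, so this is a P-position: the player to move is in a losing position under optimal play.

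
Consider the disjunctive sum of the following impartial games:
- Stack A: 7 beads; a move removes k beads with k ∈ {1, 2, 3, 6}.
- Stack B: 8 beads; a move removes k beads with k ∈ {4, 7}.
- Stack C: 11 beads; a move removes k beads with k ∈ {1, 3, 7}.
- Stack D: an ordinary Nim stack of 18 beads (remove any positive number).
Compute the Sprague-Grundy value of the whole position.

For stack A, compute g(0), g(1), … with moves {1, 2, 3, 6}:
k:     0  1  2  3  4  5  6  7
g(k):  0  1  2  3  0  1  2  3
So g(7) = 3.
Build the Grundy sequence for stack B with g(k) = mex{g(k−s) : s ∈ {4, 7}, s ≤ k}:
k:     0  1  2  3  4  5  6  7  8
g(k):  0  0  0  0  1  1  1  1  2
So g(8) = 2.
Build the Grundy sequence for stack C with g(k) = mex{g(k−s) : s ∈ {1, 3, 7}, s ≤ k}:
k:     0  1  2  3  4  5  6  7  8  9 10 11
g(k):  0  1  0  1  0  1  0  1  0  1  0  1
So g(11) = 1.
Stack D is a plain Nim stack of size 18, so its Grundy value is 18.
By the Sprague-Grundy theorem, the Grundy value of a sum of independent games is the XOR of the component values.
Combined value = 3 XOR 2 XOR 1 XOR 18 = 18.

18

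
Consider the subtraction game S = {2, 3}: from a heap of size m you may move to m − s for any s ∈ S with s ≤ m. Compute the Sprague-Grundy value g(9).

2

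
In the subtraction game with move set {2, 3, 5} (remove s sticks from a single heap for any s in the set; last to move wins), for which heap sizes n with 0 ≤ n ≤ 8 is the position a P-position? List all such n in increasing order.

Build the Grundy sequence with g(k) = mex{g(k−s) : s ∈ {2, 3, 5}, s ≤ k}:
k:     0  1  2  3  4  5  6  7  8
g(k):  0  0  1  1  2  2  3  0  0
The P-positions (g = 0) in 0..8 are 0, 1, 7, 8.

0, 1, 7, 8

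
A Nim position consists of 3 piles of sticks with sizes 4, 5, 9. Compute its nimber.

8

In binary:
  0100  (4)
  0101  (5)
  1001  (9)
  ----
  1000  (8)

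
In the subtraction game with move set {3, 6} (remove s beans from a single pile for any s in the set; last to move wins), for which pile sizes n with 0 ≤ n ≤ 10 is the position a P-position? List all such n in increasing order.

0, 1, 2, 9, 10

Grundy values for subtraction set {3, 6}:
k:     0  1  2  3  4  5  6  7  8  9 10
g(k):  0  0  0  1  1  1  2  2  2  0  0
The P-positions (g = 0) in 0..10 are 0, 1, 2, 9, 10.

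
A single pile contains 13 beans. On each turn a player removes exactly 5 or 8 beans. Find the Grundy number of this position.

Build the Grundy sequence with g(k) = mex{g(k−s) : s ∈ {5, 8}, s ≤ k}:
g(0) = mex{} = 0
g(1) = mex{} = 0
g(2) = mex{} = 0
g(3) = mex{} = 0
g(4) = mex{} = 0
g(5) = mex{0} = 1
g(6) = mex{0} = 1
g(7) = mex{0} = 1
g(8) = mex{0} = 1
g(9) = mex{0} = 1
g(10) = mex{0,1} = 2
g(11) = mex{0,1} = 2
g(12) = mex{0,1} = 2
g(13) = mex{1} = 0
So g(13) = 0.

0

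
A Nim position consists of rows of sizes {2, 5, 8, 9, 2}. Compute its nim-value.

Compute the nim-sum pairwise:
2 ⊕ 5 = 7
7 ⊕ 8 = 15
15 ⊕ 9 = 6
6 ⊕ 2 = 4

4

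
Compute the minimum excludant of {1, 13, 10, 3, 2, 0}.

The values 0, 1, 2, 3 are all present; 4 is the first non-negative integer missing from the set.

4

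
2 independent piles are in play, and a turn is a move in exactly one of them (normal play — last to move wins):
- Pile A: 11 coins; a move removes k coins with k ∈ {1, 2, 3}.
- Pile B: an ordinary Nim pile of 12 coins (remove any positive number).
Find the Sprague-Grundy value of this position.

15

Build the Grundy sequence for pile A with g(k) = mex{g(k−s) : s ∈ {1, 2, 3}, s ≤ k}:
g(0) = mex{} = 0
g(1) = mex{0} = 1
g(2) = mex{0,1} = 2
g(3) = mex{0,1,2} = 3
g(4) = mex{1,2,3} = 0
g(5) = mex{0,2,3} = 1
g(6) = mex{0,1,3} = 2
g(7) = mex{0,1,2} = 3
g(8) = mex{1,2,3} = 0
g(9) = mex{0,2,3} = 1
g(10) = mex{0,1,3} = 2
g(11) = mex{0,1,2} = 3
So g(11) = 3.
Pile B is a plain Nim pile of size 12, so its Grundy value is 12.
By the Sprague-Grundy theorem, the Grundy value of a sum of independent games is the XOR of the component values.
Combined value = 3 XOR 12 = 15.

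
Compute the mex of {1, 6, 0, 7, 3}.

2

The values 0, 1 are all present; 2 is the first non-negative integer missing from the set.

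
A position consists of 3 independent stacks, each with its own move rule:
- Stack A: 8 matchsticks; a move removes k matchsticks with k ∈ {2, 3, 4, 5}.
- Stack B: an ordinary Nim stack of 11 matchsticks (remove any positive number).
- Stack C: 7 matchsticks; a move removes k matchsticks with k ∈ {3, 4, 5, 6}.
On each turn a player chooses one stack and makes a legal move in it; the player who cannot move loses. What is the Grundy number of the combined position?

9

Grundy values for stack A (subtraction set {2, 3, 4, 5}):
k:     0  1  2  3  4  5  6  7  8
g(k):  0  0  1  1  2  2  3  0  0
So g(8) = 0.
Stack B is a plain Nim stack of size 11, so its Grundy value is 11.
Grundy values for stack C (subtraction set {3, 4, 5, 6}):
k:     0  1  2  3  4  5  6  7
g(k):  0  0  0  1  1  1  2  2
So g(7) = 2.
The value of a disjunctive sum is the nim-sum of the parts.
Combined value = 0 ⊕ 11 ⊕ 2 = 9.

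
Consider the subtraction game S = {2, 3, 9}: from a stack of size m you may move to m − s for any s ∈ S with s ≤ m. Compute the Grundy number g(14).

1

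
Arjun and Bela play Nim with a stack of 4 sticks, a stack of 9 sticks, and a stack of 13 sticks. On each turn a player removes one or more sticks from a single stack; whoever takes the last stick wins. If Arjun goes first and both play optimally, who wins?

Bela wins

Compute the nim-sum pairwise:
4 ⊕ 9 = 13
13 ⊕ 13 = 0
The nim-sum is 0, so this is a P-position: the player to move is in a losing position under optimal play; Arjun is about to move from it and so loses — Bela wins.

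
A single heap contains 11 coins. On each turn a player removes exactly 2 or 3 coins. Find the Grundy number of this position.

0

Compute g(0), g(1), … for moves {2, 3}:
g(0) = mex{} = 0
g(1) = mex{} = 0
g(2) = mex{0} = 1
g(3) = mex{0} = 1
g(4) = mex{0,1} = 2
g(5) = mex{1} = 0
g(6) = mex{1,2} = 0
g(7) = mex{0,2} = 1
g(8) = mex{0} = 1
g(9) = mex{0,1} = 2
g(10) = mex{1} = 0
g(11) = mex{1,2} = 0
So g(11) = 0.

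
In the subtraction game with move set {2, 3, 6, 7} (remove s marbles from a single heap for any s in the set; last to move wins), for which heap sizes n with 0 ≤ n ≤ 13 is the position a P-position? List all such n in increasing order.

Grundy values for subtraction set {2, 3, 6, 7}:
g(0) = mex{} = 0
g(1) = mex{} = 0
g(2) = mex{0} = 1
g(3) = mex{0} = 1
g(4) = mex{0,1} = 2
g(5) = mex{1} = 0
g(6) = mex{0,1,2} = 3
g(7) = mex{0,2} = 1
g(8) = mex{0,1,3} = 2
g(9) = mex{1,3} = 0
g(10) = mex{1,2} = 0
g(11) = mex{0,2} = 1
g(12) = mex{0,3} = 1
g(13) = mex{0,1,3} = 2
The P-positions (g = 0) in 0..13 are 0, 1, 5, 9, 10.

0, 1, 5, 9, 10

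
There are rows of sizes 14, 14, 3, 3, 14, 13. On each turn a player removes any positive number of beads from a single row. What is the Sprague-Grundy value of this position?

3

Nim-sum: 14 ⊕ 14 ⊕ 3 ⊕ 3 ⊕ 14 ⊕ 13 = 3.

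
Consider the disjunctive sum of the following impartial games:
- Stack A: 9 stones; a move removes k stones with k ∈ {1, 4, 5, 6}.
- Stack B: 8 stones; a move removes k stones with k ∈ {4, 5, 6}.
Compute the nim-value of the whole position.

2

Grundy values for stack A (subtraction set {1, 4, 5, 6}):
g(0) = mex{} = 0
g(1) = mex{0} = 1
g(2) = mex{1} = 0
g(3) = mex{0} = 1
g(4) = mex{0,1} = 2
g(5) = mex{0,1,2} = 3
g(6) = mex{0,1,3} = 2
g(7) = mex{0,1,2} = 3
g(8) = mex{0,1,2,3} = 4
g(9) = mex{1,2,3,4} = 0
So g(9) = 0.
Build the Grundy sequence for stack B with g(k) = mex{g(k−s) : s ∈ {4, 5, 6}, s ≤ k}:
k:     0  1  2  3  4  5  6  7  8
g(k):  0  0  0  0  1  1  1  1  2
So g(8) = 2.
The value of a disjunctive sum is the nim-sum of the parts.
Combined value = 0 ⊕ 2 = 2.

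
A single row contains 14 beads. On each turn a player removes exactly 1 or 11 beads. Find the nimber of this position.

Grundy values for subtraction set {1, 11}:
k:     0  1  2  3  4  5  6  7  8  9 10 11 12 13 14
g(k):  0  1  0  1  0  1  0  1  0  1  0  1  0  1  0
So g(14) = 0.

0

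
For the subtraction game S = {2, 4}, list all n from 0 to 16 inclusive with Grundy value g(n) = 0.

0, 1, 6, 7, 12, 13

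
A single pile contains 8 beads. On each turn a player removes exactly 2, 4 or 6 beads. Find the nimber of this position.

0

Compute g(0), g(1), … for moves {2, 4, 6}:
k:     0  1  2  3  4  5  6  7  8
g(k):  0  0  1  1  2  2  3  3  0
So g(8) = 0.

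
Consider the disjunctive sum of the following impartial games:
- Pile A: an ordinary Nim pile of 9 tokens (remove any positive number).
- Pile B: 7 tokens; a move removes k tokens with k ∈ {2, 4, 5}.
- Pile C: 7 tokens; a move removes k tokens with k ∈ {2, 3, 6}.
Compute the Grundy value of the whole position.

Pile A is a plain Nim pile of size 9, so its Grundy value is 9.
For pile B, compute g(0), g(1), … with moves {2, 4, 5}:
k:     0  1  2  3  4  5  6  7
g(k):  0  0  1  1  2  2  3  0
So g(7) = 0.
For pile C, compute g(0), g(1), … with moves {2, 3, 6}:
k:     0  1  2  3  4  5  6  7
g(k):  0  0  1  1  2  0  3  1
So g(7) = 1.
By the Sprague-Grundy theorem, the Grundy value of a sum of independent games is the XOR of the component values.
Combined value = 9 ⊕ 0 ⊕ 1 = 8.

8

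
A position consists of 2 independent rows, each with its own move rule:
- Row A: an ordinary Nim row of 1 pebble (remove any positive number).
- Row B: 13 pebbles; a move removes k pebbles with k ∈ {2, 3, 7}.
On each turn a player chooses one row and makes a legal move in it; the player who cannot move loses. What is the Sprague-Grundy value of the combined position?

0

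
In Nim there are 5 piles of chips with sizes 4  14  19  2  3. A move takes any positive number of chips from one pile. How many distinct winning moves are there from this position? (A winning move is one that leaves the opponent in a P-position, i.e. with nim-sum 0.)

1

Nim-sum: 4 ⊕ 14 ⊕ 19 ⊕ 2 ⊕ 3 = 24.
The overall nim-sum is X = 24. A pile of size p has a winning move iff p XOR X < p (reduce it to p XOR X).
  4: 4 XOR 24 = 28 ≥ 4 — no move.
  14: 14 XOR 24 = 22 ≥ 14 — no move.
  19: 19 XOR 24 = 11 < 19 — winning move (to 11).
  2: 2 XOR 24 = 26 ≥ 2 — no move.
  3: 3 XOR 24 = 27 ≥ 3 — no move.
That gives 1 winning move.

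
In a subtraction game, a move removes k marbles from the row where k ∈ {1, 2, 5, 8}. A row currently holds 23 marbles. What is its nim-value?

2

Grundy values for subtraction set {1, 2, 5, 8}:
k:     0  1  2  3  4  5  6  7  8  9 10 11 12 13 14 15 16 17 18 19 20 21 22 23
g(k):  0  1  2  0  1  2  0  1  2  0  1  2  0  1  2  0  1  2  0  1  2  0  1  2
So g(23) = 2.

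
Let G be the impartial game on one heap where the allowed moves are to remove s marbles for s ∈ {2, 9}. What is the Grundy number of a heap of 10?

Compute g(0), g(1), … for moves {2, 9}:
g(0) = mex{} = 0
g(1) = mex{} = 0
g(2) = mex{0} = 1
g(3) = mex{0} = 1
g(4) = mex{1} = 0
g(5) = mex{1} = 0
g(6) = mex{0} = 1
g(7) = mex{0} = 1
g(8) = mex{1} = 0
g(9) = mex{0,1} = 2
g(10) = mex{0} = 1
So g(10) = 1.

1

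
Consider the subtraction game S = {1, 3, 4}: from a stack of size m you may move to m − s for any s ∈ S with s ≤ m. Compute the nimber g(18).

Build the Grundy sequence with g(k) = mex{g(k−s) : s ∈ {1, 3, 4}, s ≤ k}:
k:     0  1  2  3  4  5  6  7  8  9 10 11 12 13 14 15 16 17 18
g(k):  0  1  0  1  2  3  2  0  1  0  1  2  3  2  0  1  0  1  2
So g(18) = 2.

2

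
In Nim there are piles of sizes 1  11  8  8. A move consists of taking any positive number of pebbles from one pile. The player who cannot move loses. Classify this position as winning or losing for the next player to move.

Winning position

Compute the nim-sum pairwise:
1 ⊕ 11 = 10
10 ⊕ 8 = 2
2 ⊕ 8 = 10
The nim-sum is 10 ≠ 0, so this is an N-position: the player to move can win.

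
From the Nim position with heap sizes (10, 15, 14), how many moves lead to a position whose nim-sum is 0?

Compute the nim-sum pairwise:
10 ⊕ 15 = 5
5 ⊕ 14 = 11
The overall nim-sum is X = 11. A heap of size p has a winning move iff p XOR X < p (reduce it to p XOR X).
  10: 10 XOR 11 = 1 < 10 — winning move (to 1).
  15: 15 XOR 11 = 4 < 15 — winning move (to 4).
  14: 14 XOR 11 = 5 < 14 — winning move (to 5).
That gives 3 winning moves.

3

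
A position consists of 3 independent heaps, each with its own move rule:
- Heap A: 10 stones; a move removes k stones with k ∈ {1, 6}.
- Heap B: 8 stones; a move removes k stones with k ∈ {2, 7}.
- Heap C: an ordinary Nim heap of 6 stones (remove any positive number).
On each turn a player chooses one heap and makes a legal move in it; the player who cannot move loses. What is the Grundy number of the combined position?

Grundy values for heap A (subtraction set {1, 6}):
k:     0  1  2  3  4  5  6  7  8  9 10
g(k):  0  1  0  1  0  1  2  0  1  0  1
So g(10) = 1.
Build the Grundy sequence for heap B with g(k) = mex{g(k−s) : s ∈ {2, 7}, s ≤ k}:
g(0) = mex{} = 0
g(1) = mex{} = 0
g(2) = mex{0} = 1
g(3) = mex{0} = 1
g(4) = mex{1} = 0
g(5) = mex{1} = 0
g(6) = mex{0} = 1
g(7) = mex{0} = 1
g(8) = mex{0,1} = 2
So g(8) = 2.
Heap C is a plain Nim heap of size 6, so its Grundy value is 6.
The value of a disjunctive sum is the nim-sum of the parts.
Combined value = 1 ⊕ 2 ⊕ 6 = 5.

5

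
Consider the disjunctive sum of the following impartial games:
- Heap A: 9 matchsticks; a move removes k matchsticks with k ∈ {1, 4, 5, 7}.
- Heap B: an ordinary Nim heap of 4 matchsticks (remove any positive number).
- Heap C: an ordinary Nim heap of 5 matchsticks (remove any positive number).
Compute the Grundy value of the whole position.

0

Grundy values for heap A (subtraction set {1, 4, 5, 7}):
g(0) = mex{} = 0
g(1) = mex{0} = 1
g(2) = mex{1} = 0
g(3) = mex{0} = 1
g(4) = mex{0,1} = 2
g(5) = mex{0,1,2} = 3
g(6) = mex{0,1,3} = 2
g(7) = mex{0,1,2} = 3
g(8) = mex{1,2,3} = 0
g(9) = mex{0,2,3} = 1
So g(9) = 1.
Heap B is a plain Nim heap of size 4, so its Grundy value is 4.
Heap C is a plain Nim heap of size 5, so its Grundy value is 5.
By the Sprague-Grundy theorem, the Grundy value of a sum of independent games is the XOR of the component values.
Combined value = 1 ⊕ 4 ⊕ 5 = 0.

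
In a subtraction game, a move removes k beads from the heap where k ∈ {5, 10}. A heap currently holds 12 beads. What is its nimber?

Grundy values for subtraction set {5, 10}:
k:     0  1  2  3  4  5  6  7  8  9 10 11 12
g(k):  0  0  0  0  0  1  1  1  1  1  2  2  2
So g(12) = 2.

2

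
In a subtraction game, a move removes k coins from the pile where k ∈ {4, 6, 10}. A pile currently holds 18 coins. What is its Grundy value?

Compute g(0), g(1), … for moves {4, 6, 10}:
k:     0  1  2  3  4  5  6  7  8  9 10 11 12 13 14 15 16 17 18
g(k):  0  0  0  0  1  1  1  1  2  2  2  2  3  3  0  0  0  0  1
So g(18) = 1.

1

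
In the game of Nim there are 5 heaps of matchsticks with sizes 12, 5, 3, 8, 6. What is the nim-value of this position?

Compute the nim-sum pairwise:
12 ⊕ 5 = 9
9 ⊕ 3 = 10
10 ⊕ 8 = 2
2 ⊕ 6 = 4

4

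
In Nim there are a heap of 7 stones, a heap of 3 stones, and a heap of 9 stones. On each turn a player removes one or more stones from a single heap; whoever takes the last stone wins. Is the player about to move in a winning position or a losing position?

Winning position

Bitwise XOR of the heap sizes:
  0111  (7)
  0011  (3)
  1001  (9)
  ----
  1101  (13)
The nim-sum is 13 ≠ 0, so this is an N-position: the player to move can win.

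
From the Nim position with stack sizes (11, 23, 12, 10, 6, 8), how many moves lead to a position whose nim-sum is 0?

1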